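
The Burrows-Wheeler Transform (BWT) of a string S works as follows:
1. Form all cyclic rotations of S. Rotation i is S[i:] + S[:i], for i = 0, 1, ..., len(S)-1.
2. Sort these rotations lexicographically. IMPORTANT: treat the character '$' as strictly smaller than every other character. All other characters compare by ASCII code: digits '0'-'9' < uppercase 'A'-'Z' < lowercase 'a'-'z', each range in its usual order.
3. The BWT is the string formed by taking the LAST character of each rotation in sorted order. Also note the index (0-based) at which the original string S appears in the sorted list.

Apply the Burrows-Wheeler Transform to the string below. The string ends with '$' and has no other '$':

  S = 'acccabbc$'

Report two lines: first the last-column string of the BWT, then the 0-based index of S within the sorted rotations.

All 9 rotations (rotation i = S[i:]+S[:i]):
  rot[0] = acccabbc$
  rot[1] = cccabbc$a
  rot[2] = ccabbc$ac
  rot[3] = cabbc$acc
  rot[4] = abbc$accc
  rot[5] = bbc$accca
  rot[6] = bc$acccab
  rot[7] = c$acccabb
  rot[8] = $acccabbc
Sorted (with $ < everything):
  sorted[0] = $acccabbc  (last char: 'c')
  sorted[1] = abbc$accc  (last char: 'c')
  sorted[2] = acccabbc$  (last char: '$')
  sorted[3] = bbc$accca  (last char: 'a')
  sorted[4] = bc$acccab  (last char: 'b')
  sorted[5] = c$acccabb  (last char: 'b')
  sorted[6] = cabbc$acc  (last char: 'c')
  sorted[7] = ccabbc$ac  (last char: 'c')
  sorted[8] = cccabbc$a  (last char: 'a')
Last column: cc$abbcca
Original string S is at sorted index 2

Answer: cc$abbcca
2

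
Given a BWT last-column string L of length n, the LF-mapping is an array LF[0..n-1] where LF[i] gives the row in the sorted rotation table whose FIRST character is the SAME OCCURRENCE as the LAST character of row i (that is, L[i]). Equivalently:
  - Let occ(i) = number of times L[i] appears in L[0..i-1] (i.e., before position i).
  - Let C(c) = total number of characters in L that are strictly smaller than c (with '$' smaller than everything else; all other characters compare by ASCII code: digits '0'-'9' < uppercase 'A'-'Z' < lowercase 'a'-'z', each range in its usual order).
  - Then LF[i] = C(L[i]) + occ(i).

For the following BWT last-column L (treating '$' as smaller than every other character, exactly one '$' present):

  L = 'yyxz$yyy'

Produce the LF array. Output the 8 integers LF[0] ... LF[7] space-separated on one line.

Answer: 2 3 1 7 0 4 5 6

Derivation:
Char counts: '$':1, 'x':1, 'y':5, 'z':1
C (first-col start): C('$')=0, C('x')=1, C('y')=2, C('z')=7
L[0]='y': occ=0, LF[0]=C('y')+0=2+0=2
L[1]='y': occ=1, LF[1]=C('y')+1=2+1=3
L[2]='x': occ=0, LF[2]=C('x')+0=1+0=1
L[3]='z': occ=0, LF[3]=C('z')+0=7+0=7
L[4]='$': occ=0, LF[4]=C('$')+0=0+0=0
L[5]='y': occ=2, LF[5]=C('y')+2=2+2=4
L[6]='y': occ=3, LF[6]=C('y')+3=2+3=5
L[7]='y': occ=4, LF[7]=C('y')+4=2+4=6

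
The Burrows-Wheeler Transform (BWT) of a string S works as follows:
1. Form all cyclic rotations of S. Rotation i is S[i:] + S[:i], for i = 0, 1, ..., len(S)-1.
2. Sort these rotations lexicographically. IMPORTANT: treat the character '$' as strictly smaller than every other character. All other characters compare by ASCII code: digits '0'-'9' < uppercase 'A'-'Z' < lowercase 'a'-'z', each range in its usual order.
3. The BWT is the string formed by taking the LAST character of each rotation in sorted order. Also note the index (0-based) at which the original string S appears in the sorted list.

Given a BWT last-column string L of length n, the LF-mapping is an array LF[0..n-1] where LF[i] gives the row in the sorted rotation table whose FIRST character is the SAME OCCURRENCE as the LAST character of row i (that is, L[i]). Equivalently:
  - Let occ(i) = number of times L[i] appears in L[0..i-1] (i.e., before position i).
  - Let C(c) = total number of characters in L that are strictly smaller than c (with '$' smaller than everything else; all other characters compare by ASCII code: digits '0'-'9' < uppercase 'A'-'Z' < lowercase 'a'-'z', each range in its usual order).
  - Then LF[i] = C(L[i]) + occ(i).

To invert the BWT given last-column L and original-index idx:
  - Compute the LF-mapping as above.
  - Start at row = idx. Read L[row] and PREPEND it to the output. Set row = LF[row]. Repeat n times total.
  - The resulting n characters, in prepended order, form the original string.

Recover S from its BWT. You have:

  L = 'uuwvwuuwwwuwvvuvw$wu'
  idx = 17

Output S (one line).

Answer: wvwvuuvwuuwuwwwvwuu$

Derivation:
LF mapping: 1 2 12 8 13 3 4 14 15 16 5 17 9 10 6 11 18 0 19 7
Walk LF starting at row 17, prepending L[row]:
  step 1: row=17, L[17]='$', prepend. Next row=LF[17]=0
  step 2: row=0, L[0]='u', prepend. Next row=LF[0]=1
  step 3: row=1, L[1]='u', prepend. Next row=LF[1]=2
  step 4: row=2, L[2]='w', prepend. Next row=LF[2]=12
  step 5: row=12, L[12]='v', prepend. Next row=LF[12]=9
  step 6: row=9, L[9]='w', prepend. Next row=LF[9]=16
  step 7: row=16, L[16]='w', prepend. Next row=LF[16]=18
  step 8: row=18, L[18]='w', prepend. Next row=LF[18]=19
  step 9: row=19, L[19]='u', prepend. Next row=LF[19]=7
  step 10: row=7, L[7]='w', prepend. Next row=LF[7]=14
  step 11: row=14, L[14]='u', prepend. Next row=LF[14]=6
  step 12: row=6, L[6]='u', prepend. Next row=LF[6]=4
  step 13: row=4, L[4]='w', prepend. Next row=LF[4]=13
  step 14: row=13, L[13]='v', prepend. Next row=LF[13]=10
  step 15: row=10, L[10]='u', prepend. Next row=LF[10]=5
  step 16: row=5, L[5]='u', prepend. Next row=LF[5]=3
  step 17: row=3, L[3]='v', prepend. Next row=LF[3]=8
  step 18: row=8, L[8]='w', prepend. Next row=LF[8]=15
  step 19: row=15, L[15]='v', prepend. Next row=LF[15]=11
  step 20: row=11, L[11]='w', prepend. Next row=LF[11]=17
Reversed output: wvwvuuvwuuwuwwwvwuu$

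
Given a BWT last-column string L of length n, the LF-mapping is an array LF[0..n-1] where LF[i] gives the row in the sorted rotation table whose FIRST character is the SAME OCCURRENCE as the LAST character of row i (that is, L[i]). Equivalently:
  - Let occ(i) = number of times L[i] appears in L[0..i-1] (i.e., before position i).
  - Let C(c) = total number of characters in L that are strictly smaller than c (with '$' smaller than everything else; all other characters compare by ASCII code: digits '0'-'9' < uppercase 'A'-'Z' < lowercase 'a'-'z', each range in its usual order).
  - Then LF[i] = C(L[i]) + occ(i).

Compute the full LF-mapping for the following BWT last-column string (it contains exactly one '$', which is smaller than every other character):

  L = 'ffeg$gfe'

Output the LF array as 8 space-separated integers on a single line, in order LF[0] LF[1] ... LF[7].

Answer: 3 4 1 6 0 7 5 2

Derivation:
Char counts: '$':1, 'e':2, 'f':3, 'g':2
C (first-col start): C('$')=0, C('e')=1, C('f')=3, C('g')=6
L[0]='f': occ=0, LF[0]=C('f')+0=3+0=3
L[1]='f': occ=1, LF[1]=C('f')+1=3+1=4
L[2]='e': occ=0, LF[2]=C('e')+0=1+0=1
L[3]='g': occ=0, LF[3]=C('g')+0=6+0=6
L[4]='$': occ=0, LF[4]=C('$')+0=0+0=0
L[5]='g': occ=1, LF[5]=C('g')+1=6+1=7
L[6]='f': occ=2, LF[6]=C('f')+2=3+2=5
L[7]='e': occ=1, LF[7]=C('e')+1=1+1=2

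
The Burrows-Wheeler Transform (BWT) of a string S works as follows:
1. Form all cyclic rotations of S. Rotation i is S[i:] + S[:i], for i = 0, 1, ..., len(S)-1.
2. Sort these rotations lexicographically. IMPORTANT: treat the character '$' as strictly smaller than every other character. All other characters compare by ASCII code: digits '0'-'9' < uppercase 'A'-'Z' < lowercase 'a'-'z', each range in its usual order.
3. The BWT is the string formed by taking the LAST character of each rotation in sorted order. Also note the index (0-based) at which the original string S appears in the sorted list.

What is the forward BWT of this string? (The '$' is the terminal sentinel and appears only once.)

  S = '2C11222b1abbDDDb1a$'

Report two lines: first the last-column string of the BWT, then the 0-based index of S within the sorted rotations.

Answer: aC1bb12$22bDD11D2ba
7

Derivation:
All 19 rotations (rotation i = S[i:]+S[:i]):
  rot[0] = 2C11222b1abbDDDb1a$
  rot[1] = C11222b1abbDDDb1a$2
  rot[2] = 11222b1abbDDDb1a$2C
  rot[3] = 1222b1abbDDDb1a$2C1
  rot[4] = 222b1abbDDDb1a$2C11
  rot[5] = 22b1abbDDDb1a$2C112
  rot[6] = 2b1abbDDDb1a$2C1122
  rot[7] = b1abbDDDb1a$2C11222
  rot[8] = 1abbDDDb1a$2C11222b
  rot[9] = abbDDDb1a$2C11222b1
  rot[10] = bbDDDb1a$2C11222b1a
  rot[11] = bDDDb1a$2C11222b1ab
  rot[12] = DDDb1a$2C11222b1abb
  rot[13] = DDb1a$2C11222b1abbD
  rot[14] = Db1a$2C11222b1abbDD
  rot[15] = b1a$2C11222b1abbDDD
  rot[16] = 1a$2C11222b1abbDDDb
  rot[17] = a$2C11222b1abbDDDb1
  rot[18] = $2C11222b1abbDDDb1a
Sorted (with $ < everything):
  sorted[0] = $2C11222b1abbDDDb1a  (last char: 'a')
  sorted[1] = 11222b1abbDDDb1a$2C  (last char: 'C')
  sorted[2] = 1222b1abbDDDb1a$2C1  (last char: '1')
  sorted[3] = 1a$2C11222b1abbDDDb  (last char: 'b')
  sorted[4] = 1abbDDDb1a$2C11222b  (last char: 'b')
  sorted[5] = 222b1abbDDDb1a$2C11  (last char: '1')
  sorted[6] = 22b1abbDDDb1a$2C112  (last char: '2')
  sorted[7] = 2C11222b1abbDDDb1a$  (last char: '$')
  sorted[8] = 2b1abbDDDb1a$2C1122  (last char: '2')
  sorted[9] = C11222b1abbDDDb1a$2  (last char: '2')
  sorted[10] = DDDb1a$2C11222b1abb  (last char: 'b')
  sorted[11] = DDb1a$2C11222b1abbD  (last char: 'D')
  sorted[12] = Db1a$2C11222b1abbDD  (last char: 'D')
  sorted[13] = a$2C11222b1abbDDDb1  (last char: '1')
  sorted[14] = abbDDDb1a$2C11222b1  (last char: '1')
  sorted[15] = b1a$2C11222b1abbDDD  (last char: 'D')
  sorted[16] = b1abbDDDb1a$2C11222  (last char: '2')
  sorted[17] = bDDDb1a$2C11222b1ab  (last char: 'b')
  sorted[18] = bbDDDb1a$2C11222b1a  (last char: 'a')
Last column: aC1bb12$22bDD11D2ba
Original string S is at sorted index 7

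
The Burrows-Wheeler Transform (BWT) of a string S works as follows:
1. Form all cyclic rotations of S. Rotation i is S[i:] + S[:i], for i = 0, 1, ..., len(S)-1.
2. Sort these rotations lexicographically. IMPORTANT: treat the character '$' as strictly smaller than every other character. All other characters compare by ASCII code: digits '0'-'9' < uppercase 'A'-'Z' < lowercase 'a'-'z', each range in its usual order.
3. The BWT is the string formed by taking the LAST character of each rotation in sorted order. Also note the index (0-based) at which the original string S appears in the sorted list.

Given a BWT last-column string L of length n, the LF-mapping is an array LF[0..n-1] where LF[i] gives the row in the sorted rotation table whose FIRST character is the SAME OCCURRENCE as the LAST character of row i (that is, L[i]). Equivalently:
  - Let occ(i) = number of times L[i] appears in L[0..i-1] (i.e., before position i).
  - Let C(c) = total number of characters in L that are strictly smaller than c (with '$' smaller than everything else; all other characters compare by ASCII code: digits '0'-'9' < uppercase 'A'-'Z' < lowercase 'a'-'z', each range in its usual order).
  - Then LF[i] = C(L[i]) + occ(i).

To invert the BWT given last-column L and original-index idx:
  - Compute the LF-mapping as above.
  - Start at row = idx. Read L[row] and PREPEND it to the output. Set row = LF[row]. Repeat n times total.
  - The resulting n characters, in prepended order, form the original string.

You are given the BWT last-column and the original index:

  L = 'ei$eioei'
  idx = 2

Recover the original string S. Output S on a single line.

Answer: eeioiie$

Derivation:
LF mapping: 1 4 0 2 5 7 3 6
Walk LF starting at row 2, prepending L[row]:
  step 1: row=2, L[2]='$', prepend. Next row=LF[2]=0
  step 2: row=0, L[0]='e', prepend. Next row=LF[0]=1
  step 3: row=1, L[1]='i', prepend. Next row=LF[1]=4
  step 4: row=4, L[4]='i', prepend. Next row=LF[4]=5
  step 5: row=5, L[5]='o', prepend. Next row=LF[5]=7
  step 6: row=7, L[7]='i', prepend. Next row=LF[7]=6
  step 7: row=6, L[6]='e', prepend. Next row=LF[6]=3
  step 8: row=3, L[3]='e', prepend. Next row=LF[3]=2
Reversed output: eeioiie$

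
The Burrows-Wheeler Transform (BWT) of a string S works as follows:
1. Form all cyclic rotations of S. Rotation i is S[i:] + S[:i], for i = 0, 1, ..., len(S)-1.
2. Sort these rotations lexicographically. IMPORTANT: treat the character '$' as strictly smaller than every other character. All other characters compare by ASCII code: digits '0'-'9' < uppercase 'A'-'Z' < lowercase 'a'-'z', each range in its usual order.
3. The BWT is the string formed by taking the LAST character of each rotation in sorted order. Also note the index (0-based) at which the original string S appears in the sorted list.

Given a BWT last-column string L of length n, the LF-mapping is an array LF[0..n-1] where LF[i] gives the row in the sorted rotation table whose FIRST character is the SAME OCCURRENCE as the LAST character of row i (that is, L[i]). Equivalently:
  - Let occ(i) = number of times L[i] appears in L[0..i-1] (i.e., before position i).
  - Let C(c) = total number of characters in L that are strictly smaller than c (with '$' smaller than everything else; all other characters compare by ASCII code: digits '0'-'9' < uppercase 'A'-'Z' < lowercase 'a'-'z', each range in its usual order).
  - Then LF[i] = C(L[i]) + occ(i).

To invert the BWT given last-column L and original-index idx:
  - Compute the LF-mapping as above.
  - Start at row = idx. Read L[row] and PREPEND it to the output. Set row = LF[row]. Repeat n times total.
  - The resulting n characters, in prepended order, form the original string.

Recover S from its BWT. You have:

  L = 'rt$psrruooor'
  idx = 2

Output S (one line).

Answer: ospotorurrr$

Derivation:
LF mapping: 5 10 0 4 9 6 7 11 1 2 3 8
Walk LF starting at row 2, prepending L[row]:
  step 1: row=2, L[2]='$', prepend. Next row=LF[2]=0
  step 2: row=0, L[0]='r', prepend. Next row=LF[0]=5
  step 3: row=5, L[5]='r', prepend. Next row=LF[5]=6
  step 4: row=6, L[6]='r', prepend. Next row=LF[6]=7
  step 5: row=7, L[7]='u', prepend. Next row=LF[7]=11
  step 6: row=11, L[11]='r', prepend. Next row=LF[11]=8
  step 7: row=8, L[8]='o', prepend. Next row=LF[8]=1
  step 8: row=1, L[1]='t', prepend. Next row=LF[1]=10
  step 9: row=10, L[10]='o', prepend. Next row=LF[10]=3
  step 10: row=3, L[3]='p', prepend. Next row=LF[3]=4
  step 11: row=4, L[4]='s', prepend. Next row=LF[4]=9
  step 12: row=9, L[9]='o', prepend. Next row=LF[9]=2
Reversed output: ospotorurrr$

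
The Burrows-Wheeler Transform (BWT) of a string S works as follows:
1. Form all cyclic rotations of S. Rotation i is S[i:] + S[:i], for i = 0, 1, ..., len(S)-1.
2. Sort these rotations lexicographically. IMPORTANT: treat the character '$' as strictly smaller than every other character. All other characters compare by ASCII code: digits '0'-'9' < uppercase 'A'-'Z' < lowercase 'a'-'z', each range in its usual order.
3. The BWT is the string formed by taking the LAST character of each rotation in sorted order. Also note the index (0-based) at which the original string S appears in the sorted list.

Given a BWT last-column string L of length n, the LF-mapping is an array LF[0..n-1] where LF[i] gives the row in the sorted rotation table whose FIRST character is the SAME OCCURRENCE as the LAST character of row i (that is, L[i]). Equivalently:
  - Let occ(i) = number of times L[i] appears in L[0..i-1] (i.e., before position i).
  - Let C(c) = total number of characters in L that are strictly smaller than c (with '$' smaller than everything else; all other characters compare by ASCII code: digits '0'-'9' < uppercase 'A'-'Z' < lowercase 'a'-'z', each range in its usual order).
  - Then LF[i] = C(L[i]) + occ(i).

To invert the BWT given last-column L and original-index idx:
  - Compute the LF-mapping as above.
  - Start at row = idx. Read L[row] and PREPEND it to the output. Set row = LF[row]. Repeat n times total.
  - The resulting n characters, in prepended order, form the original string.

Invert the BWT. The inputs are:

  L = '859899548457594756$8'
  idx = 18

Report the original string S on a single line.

LF mapping: 12 4 16 13 17 18 5 1 14 2 6 10 7 19 3 11 8 9 0 15
Walk LF starting at row 18, prepending L[row]:
  step 1: row=18, L[18]='$', prepend. Next row=LF[18]=0
  step 2: row=0, L[0]='8', prepend. Next row=LF[0]=12
  step 3: row=12, L[12]='5', prepend. Next row=LF[12]=7
  step 4: row=7, L[7]='4', prepend. Next row=LF[7]=1
  step 5: row=1, L[1]='5', prepend. Next row=LF[1]=4
  step 6: row=4, L[4]='9', prepend. Next row=LF[4]=17
  step 7: row=17, L[17]='6', prepend. Next row=LF[17]=9
  step 8: row=9, L[9]='4', prepend. Next row=LF[9]=2
  step 9: row=2, L[2]='9', prepend. Next row=LF[2]=16
  step 10: row=16, L[16]='5', prepend. Next row=LF[16]=8
  step 11: row=8, L[8]='8', prepend. Next row=LF[8]=14
  step 12: row=14, L[14]='4', prepend. Next row=LF[14]=3
  step 13: row=3, L[3]='8', prepend. Next row=LF[3]=13
  step 14: row=13, L[13]='9', prepend. Next row=LF[13]=19
  step 15: row=19, L[19]='8', prepend. Next row=LF[19]=15
  step 16: row=15, L[15]='7', prepend. Next row=LF[15]=11
  step 17: row=11, L[11]='7', prepend. Next row=LF[11]=10
  step 18: row=10, L[10]='5', prepend. Next row=LF[10]=6
  step 19: row=6, L[6]='5', prepend. Next row=LF[6]=5
  step 20: row=5, L[5]='9', prepend. Next row=LF[5]=18
Reversed output: 9557789848594695458$

Answer: 9557789848594695458$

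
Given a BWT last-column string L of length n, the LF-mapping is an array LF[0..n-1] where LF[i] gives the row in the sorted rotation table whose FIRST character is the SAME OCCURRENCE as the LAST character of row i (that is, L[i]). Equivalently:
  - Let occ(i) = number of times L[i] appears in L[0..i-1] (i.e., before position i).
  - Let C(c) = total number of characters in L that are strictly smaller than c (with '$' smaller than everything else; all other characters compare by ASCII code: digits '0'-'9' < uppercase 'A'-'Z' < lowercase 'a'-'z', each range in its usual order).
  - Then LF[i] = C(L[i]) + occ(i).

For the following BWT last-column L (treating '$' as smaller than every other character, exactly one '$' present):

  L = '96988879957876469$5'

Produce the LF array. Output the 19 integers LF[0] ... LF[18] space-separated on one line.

Char counts: '$':1, '4':1, '5':2, '6':3, '7':3, '8':4, '9':5
C (first-col start): C('$')=0, C('4')=1, C('5')=2, C('6')=4, C('7')=7, C('8')=10, C('9')=14
L[0]='9': occ=0, LF[0]=C('9')+0=14+0=14
L[1]='6': occ=0, LF[1]=C('6')+0=4+0=4
L[2]='9': occ=1, LF[2]=C('9')+1=14+1=15
L[3]='8': occ=0, LF[3]=C('8')+0=10+0=10
L[4]='8': occ=1, LF[4]=C('8')+1=10+1=11
L[5]='8': occ=2, LF[5]=C('8')+2=10+2=12
L[6]='7': occ=0, LF[6]=C('7')+0=7+0=7
L[7]='9': occ=2, LF[7]=C('9')+2=14+2=16
L[8]='9': occ=3, LF[8]=C('9')+3=14+3=17
L[9]='5': occ=0, LF[9]=C('5')+0=2+0=2
L[10]='7': occ=1, LF[10]=C('7')+1=7+1=8
L[11]='8': occ=3, LF[11]=C('8')+3=10+3=13
L[12]='7': occ=2, LF[12]=C('7')+2=7+2=9
L[13]='6': occ=1, LF[13]=C('6')+1=4+1=5
L[14]='4': occ=0, LF[14]=C('4')+0=1+0=1
L[15]='6': occ=2, LF[15]=C('6')+2=4+2=6
L[16]='9': occ=4, LF[16]=C('9')+4=14+4=18
L[17]='$': occ=0, LF[17]=C('$')+0=0+0=0
L[18]='5': occ=1, LF[18]=C('5')+1=2+1=3

Answer: 14 4 15 10 11 12 7 16 17 2 8 13 9 5 1 6 18 0 3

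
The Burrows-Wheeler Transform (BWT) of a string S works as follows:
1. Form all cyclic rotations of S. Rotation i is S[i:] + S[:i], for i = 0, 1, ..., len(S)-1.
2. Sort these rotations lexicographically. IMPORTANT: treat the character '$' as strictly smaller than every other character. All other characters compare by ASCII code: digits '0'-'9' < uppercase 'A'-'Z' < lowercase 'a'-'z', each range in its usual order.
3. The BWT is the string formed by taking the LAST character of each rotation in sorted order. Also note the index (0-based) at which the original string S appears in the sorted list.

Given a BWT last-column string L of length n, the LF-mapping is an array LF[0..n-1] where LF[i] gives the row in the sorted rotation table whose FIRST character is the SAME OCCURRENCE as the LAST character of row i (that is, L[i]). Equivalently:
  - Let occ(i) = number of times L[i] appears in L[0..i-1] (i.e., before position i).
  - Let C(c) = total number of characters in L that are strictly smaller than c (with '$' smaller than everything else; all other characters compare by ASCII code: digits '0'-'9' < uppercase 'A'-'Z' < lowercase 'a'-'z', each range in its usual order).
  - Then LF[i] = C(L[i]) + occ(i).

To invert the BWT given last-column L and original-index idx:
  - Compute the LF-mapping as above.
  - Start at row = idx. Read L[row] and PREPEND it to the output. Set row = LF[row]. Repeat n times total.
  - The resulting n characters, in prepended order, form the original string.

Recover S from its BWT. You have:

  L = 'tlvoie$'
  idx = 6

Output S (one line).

Answer: violet$

Derivation:
LF mapping: 5 3 6 4 2 1 0
Walk LF starting at row 6, prepending L[row]:
  step 1: row=6, L[6]='$', prepend. Next row=LF[6]=0
  step 2: row=0, L[0]='t', prepend. Next row=LF[0]=5
  step 3: row=5, L[5]='e', prepend. Next row=LF[5]=1
  step 4: row=1, L[1]='l', prepend. Next row=LF[1]=3
  step 5: row=3, L[3]='o', prepend. Next row=LF[3]=4
  step 6: row=4, L[4]='i', prepend. Next row=LF[4]=2
  step 7: row=2, L[2]='v', prepend. Next row=LF[2]=6
Reversed output: violet$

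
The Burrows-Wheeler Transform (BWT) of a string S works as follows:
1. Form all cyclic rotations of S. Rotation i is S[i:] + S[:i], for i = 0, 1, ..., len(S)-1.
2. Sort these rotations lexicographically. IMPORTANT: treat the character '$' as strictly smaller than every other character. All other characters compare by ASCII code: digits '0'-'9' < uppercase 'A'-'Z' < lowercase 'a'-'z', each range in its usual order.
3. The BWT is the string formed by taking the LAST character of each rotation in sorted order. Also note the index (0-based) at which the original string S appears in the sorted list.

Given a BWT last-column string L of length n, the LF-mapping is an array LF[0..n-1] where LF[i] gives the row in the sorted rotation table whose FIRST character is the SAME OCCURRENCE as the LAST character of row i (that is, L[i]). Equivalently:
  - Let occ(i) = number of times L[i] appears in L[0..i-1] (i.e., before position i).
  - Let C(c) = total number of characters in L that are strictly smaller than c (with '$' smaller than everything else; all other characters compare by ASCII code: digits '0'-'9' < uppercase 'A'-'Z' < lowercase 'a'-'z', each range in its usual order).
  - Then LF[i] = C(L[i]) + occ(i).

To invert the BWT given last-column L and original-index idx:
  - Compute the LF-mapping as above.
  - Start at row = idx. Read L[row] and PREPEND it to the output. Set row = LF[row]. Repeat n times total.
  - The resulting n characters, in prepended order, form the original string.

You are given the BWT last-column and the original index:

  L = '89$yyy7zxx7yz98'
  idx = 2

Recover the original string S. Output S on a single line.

LF mapping: 3 5 0 9 10 11 1 13 7 8 2 12 14 6 4
Walk LF starting at row 2, prepending L[row]:
  step 1: row=2, L[2]='$', prepend. Next row=LF[2]=0
  step 2: row=0, L[0]='8', prepend. Next row=LF[0]=3
  step 3: row=3, L[3]='y', prepend. Next row=LF[3]=9
  step 4: row=9, L[9]='x', prepend. Next row=LF[9]=8
  step 5: row=8, L[8]='x', prepend. Next row=LF[8]=7
  step 6: row=7, L[7]='z', prepend. Next row=LF[7]=13
  step 7: row=13, L[13]='9', prepend. Next row=LF[13]=6
  step 8: row=6, L[6]='7', prepend. Next row=LF[6]=1
  step 9: row=1, L[1]='9', prepend. Next row=LF[1]=5
  step 10: row=5, L[5]='y', prepend. Next row=LF[5]=11
  step 11: row=11, L[11]='y', prepend. Next row=LF[11]=12
  step 12: row=12, L[12]='z', prepend. Next row=LF[12]=14
  step 13: row=14, L[14]='8', prepend. Next row=LF[14]=4
  step 14: row=4, L[4]='y', prepend. Next row=LF[4]=10
  step 15: row=10, L[10]='7', prepend. Next row=LF[10]=2
Reversed output: 7y8zyy979zxxy8$

Answer: 7y8zyy979zxxy8$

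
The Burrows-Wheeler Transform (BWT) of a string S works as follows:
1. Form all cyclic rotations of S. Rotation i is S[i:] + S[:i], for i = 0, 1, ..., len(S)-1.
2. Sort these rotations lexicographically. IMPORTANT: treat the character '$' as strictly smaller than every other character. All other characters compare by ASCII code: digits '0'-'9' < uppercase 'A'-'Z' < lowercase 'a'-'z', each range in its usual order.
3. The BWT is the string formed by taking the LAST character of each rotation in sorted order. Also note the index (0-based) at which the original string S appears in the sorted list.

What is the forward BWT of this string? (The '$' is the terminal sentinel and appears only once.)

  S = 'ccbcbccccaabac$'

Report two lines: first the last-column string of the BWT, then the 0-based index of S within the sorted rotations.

All 15 rotations (rotation i = S[i:]+S[:i]):
  rot[0] = ccbcbccccaabac$
  rot[1] = cbcbccccaabac$c
  rot[2] = bcbccccaabac$cc
  rot[3] = cbccccaabac$ccb
  rot[4] = bccccaabac$ccbc
  rot[5] = ccccaabac$ccbcb
  rot[6] = cccaabac$ccbcbc
  rot[7] = ccaabac$ccbcbcc
  rot[8] = caabac$ccbcbccc
  rot[9] = aabac$ccbcbcccc
  rot[10] = abac$ccbcbcccca
  rot[11] = bac$ccbcbccccaa
  rot[12] = ac$ccbcbccccaab
  rot[13] = c$ccbcbccccaaba
  rot[14] = $ccbcbccccaabac
Sorted (with $ < everything):
  sorted[0] = $ccbcbccccaabac  (last char: 'c')
  sorted[1] = aabac$ccbcbcccc  (last char: 'c')
  sorted[2] = abac$ccbcbcccca  (last char: 'a')
  sorted[3] = ac$ccbcbccccaab  (last char: 'b')
  sorted[4] = bac$ccbcbccccaa  (last char: 'a')
  sorted[5] = bcbccccaabac$cc  (last char: 'c')
  sorted[6] = bccccaabac$ccbc  (last char: 'c')
  sorted[7] = c$ccbcbccccaaba  (last char: 'a')
  sorted[8] = caabac$ccbcbccc  (last char: 'c')
  sorted[9] = cbcbccccaabac$c  (last char: 'c')
  sorted[10] = cbccccaabac$ccb  (last char: 'b')
  sorted[11] = ccaabac$ccbcbcc  (last char: 'c')
  sorted[12] = ccbcbccccaabac$  (last char: '$')
  sorted[13] = cccaabac$ccbcbc  (last char: 'c')
  sorted[14] = ccccaabac$ccbcb  (last char: 'b')
Last column: ccabaccaccbc$cb
Original string S is at sorted index 12

Answer: ccabaccaccbc$cb
12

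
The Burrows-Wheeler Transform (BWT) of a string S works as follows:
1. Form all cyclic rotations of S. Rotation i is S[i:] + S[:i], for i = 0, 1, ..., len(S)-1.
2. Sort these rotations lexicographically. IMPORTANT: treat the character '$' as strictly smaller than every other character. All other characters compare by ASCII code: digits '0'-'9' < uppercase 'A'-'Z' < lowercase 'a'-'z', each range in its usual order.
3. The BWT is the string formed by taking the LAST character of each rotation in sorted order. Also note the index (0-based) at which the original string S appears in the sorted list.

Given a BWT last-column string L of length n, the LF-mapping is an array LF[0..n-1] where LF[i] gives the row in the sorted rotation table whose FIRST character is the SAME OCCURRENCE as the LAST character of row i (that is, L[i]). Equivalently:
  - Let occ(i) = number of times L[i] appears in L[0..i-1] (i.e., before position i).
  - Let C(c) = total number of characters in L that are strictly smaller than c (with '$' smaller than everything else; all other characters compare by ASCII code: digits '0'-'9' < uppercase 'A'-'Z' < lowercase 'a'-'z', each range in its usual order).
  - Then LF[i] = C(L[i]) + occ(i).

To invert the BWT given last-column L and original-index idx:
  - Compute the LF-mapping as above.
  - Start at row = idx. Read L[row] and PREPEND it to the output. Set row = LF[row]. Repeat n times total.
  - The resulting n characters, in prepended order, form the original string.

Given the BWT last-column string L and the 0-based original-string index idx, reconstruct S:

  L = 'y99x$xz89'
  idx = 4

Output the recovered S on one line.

Answer: 9zxx998y$

Derivation:
LF mapping: 7 2 3 5 0 6 8 1 4
Walk LF starting at row 4, prepending L[row]:
  step 1: row=4, L[4]='$', prepend. Next row=LF[4]=0
  step 2: row=0, L[0]='y', prepend. Next row=LF[0]=7
  step 3: row=7, L[7]='8', prepend. Next row=LF[7]=1
  step 4: row=1, L[1]='9', prepend. Next row=LF[1]=2
  step 5: row=2, L[2]='9', prepend. Next row=LF[2]=3
  step 6: row=3, L[3]='x', prepend. Next row=LF[3]=5
  step 7: row=5, L[5]='x', prepend. Next row=LF[5]=6
  step 8: row=6, L[6]='z', prepend. Next row=LF[6]=8
  step 9: row=8, L[8]='9', prepend. Next row=LF[8]=4
Reversed output: 9zxx998y$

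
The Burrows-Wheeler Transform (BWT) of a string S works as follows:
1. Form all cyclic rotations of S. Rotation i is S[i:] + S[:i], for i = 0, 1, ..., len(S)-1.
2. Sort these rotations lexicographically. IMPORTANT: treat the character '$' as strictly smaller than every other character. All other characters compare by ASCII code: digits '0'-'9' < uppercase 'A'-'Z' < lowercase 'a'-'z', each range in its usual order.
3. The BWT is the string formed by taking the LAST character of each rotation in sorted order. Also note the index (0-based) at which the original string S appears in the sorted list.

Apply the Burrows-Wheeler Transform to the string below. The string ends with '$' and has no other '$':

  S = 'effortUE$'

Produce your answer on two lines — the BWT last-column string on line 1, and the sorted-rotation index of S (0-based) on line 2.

All 9 rotations (rotation i = S[i:]+S[:i]):
  rot[0] = effortUE$
  rot[1] = ffortUE$e
  rot[2] = fortUE$ef
  rot[3] = ortUE$eff
  rot[4] = rtUE$effo
  rot[5] = tUE$effor
  rot[6] = UE$effort
  rot[7] = E$effortU
  rot[8] = $effortUE
Sorted (with $ < everything):
  sorted[0] = $effortUE  (last char: 'E')
  sorted[1] = E$effortU  (last char: 'U')
  sorted[2] = UE$effort  (last char: 't')
  sorted[3] = effortUE$  (last char: '$')
  sorted[4] = ffortUE$e  (last char: 'e')
  sorted[5] = fortUE$ef  (last char: 'f')
  sorted[6] = ortUE$eff  (last char: 'f')
  sorted[7] = rtUE$effo  (last char: 'o')
  sorted[8] = tUE$effor  (last char: 'r')
Last column: EUt$effor
Original string S is at sorted index 3

Answer: EUt$effor
3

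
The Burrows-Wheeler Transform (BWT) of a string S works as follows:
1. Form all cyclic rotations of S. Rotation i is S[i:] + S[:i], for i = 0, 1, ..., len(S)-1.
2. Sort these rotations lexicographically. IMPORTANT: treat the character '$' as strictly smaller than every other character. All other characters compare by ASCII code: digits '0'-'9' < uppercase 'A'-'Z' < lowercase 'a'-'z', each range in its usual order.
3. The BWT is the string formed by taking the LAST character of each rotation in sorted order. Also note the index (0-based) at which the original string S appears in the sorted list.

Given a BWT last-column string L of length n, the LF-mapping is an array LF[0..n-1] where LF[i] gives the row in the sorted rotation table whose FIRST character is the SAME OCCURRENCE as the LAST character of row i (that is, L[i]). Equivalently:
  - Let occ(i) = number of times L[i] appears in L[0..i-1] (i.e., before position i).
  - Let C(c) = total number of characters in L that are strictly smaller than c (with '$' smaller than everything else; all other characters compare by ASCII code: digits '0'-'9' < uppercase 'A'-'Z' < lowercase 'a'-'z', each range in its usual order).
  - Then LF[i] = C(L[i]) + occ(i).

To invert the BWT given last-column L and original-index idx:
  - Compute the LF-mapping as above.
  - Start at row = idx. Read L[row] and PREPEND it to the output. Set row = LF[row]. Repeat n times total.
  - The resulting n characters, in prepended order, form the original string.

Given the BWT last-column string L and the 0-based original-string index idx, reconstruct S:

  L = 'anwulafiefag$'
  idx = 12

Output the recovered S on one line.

Answer: waffleiguana$

Derivation:
LF mapping: 1 10 12 11 9 2 5 8 4 6 3 7 0
Walk LF starting at row 12, prepending L[row]:
  step 1: row=12, L[12]='$', prepend. Next row=LF[12]=0
  step 2: row=0, L[0]='a', prepend. Next row=LF[0]=1
  step 3: row=1, L[1]='n', prepend. Next row=LF[1]=10
  step 4: row=10, L[10]='a', prepend. Next row=LF[10]=3
  step 5: row=3, L[3]='u', prepend. Next row=LF[3]=11
  step 6: row=11, L[11]='g', prepend. Next row=LF[11]=7
  step 7: row=7, L[7]='i', prepend. Next row=LF[7]=8
  step 8: row=8, L[8]='e', prepend. Next row=LF[8]=4
  step 9: row=4, L[4]='l', prepend. Next row=LF[4]=9
  step 10: row=9, L[9]='f', prepend. Next row=LF[9]=6
  step 11: row=6, L[6]='f', prepend. Next row=LF[6]=5
  step 12: row=5, L[5]='a', prepend. Next row=LF[5]=2
  step 13: row=2, L[2]='w', prepend. Next row=LF[2]=12
Reversed output: waffleiguana$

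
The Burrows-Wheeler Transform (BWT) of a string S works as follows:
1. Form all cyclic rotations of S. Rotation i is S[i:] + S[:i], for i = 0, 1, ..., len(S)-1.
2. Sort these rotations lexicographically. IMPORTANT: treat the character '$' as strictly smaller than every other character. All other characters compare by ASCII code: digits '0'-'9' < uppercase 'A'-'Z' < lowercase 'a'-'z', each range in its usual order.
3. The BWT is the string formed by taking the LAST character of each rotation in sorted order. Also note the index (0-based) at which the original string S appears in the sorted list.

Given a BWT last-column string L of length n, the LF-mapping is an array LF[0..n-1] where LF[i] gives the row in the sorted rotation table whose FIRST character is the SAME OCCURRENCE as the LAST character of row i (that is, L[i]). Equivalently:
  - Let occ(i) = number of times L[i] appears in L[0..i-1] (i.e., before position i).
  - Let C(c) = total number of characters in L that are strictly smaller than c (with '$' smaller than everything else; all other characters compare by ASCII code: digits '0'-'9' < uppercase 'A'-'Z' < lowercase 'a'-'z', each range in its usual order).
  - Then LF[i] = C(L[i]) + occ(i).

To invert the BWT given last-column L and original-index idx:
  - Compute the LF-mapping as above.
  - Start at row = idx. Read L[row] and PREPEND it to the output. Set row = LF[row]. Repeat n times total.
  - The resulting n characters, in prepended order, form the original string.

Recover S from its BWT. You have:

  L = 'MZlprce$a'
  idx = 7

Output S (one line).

LF mapping: 1 2 6 7 8 4 5 0 3
Walk LF starting at row 7, prepending L[row]:
  step 1: row=7, L[7]='$', prepend. Next row=LF[7]=0
  step 2: row=0, L[0]='M', prepend. Next row=LF[0]=1
  step 3: row=1, L[1]='Z', prepend. Next row=LF[1]=2
  step 4: row=2, L[2]='l', prepend. Next row=LF[2]=6
  step 5: row=6, L[6]='e', prepend. Next row=LF[6]=5
  step 6: row=5, L[5]='c', prepend. Next row=LF[5]=4
  step 7: row=4, L[4]='r', prepend. Next row=LF[4]=8
  step 8: row=8, L[8]='a', prepend. Next row=LF[8]=3
  step 9: row=3, L[3]='p', prepend. Next row=LF[3]=7
Reversed output: parcelZM$

Answer: parcelZM$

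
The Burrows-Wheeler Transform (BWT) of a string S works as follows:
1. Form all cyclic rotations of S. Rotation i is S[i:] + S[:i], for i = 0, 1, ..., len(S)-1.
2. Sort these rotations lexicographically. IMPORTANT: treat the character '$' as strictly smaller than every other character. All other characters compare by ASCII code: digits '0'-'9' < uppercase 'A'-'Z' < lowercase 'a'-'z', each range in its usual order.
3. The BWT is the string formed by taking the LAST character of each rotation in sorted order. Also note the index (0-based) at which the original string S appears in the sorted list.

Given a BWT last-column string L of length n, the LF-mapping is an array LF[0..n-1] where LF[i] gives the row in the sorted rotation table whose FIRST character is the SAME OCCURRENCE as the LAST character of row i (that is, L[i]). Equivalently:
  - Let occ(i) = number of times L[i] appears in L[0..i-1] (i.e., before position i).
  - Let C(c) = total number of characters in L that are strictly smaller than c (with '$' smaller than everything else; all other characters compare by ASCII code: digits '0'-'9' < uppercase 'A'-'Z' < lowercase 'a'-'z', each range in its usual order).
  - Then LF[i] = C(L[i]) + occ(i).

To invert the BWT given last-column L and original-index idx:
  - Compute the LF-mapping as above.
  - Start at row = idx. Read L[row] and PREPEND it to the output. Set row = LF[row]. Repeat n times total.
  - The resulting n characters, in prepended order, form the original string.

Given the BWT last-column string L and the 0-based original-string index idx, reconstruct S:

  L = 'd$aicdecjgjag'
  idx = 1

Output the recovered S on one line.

LF mapping: 5 0 1 10 3 6 7 4 11 8 12 2 9
Walk LF starting at row 1, prepending L[row]:
  step 1: row=1, L[1]='$', prepend. Next row=LF[1]=0
  step 2: row=0, L[0]='d', prepend. Next row=LF[0]=5
  step 3: row=5, L[5]='d', prepend. Next row=LF[5]=6
  step 4: row=6, L[6]='e', prepend. Next row=LF[6]=7
  step 5: row=7, L[7]='c', prepend. Next row=LF[7]=4
  step 6: row=4, L[4]='c', prepend. Next row=LF[4]=3
  step 7: row=3, L[3]='i', prepend. Next row=LF[3]=10
  step 8: row=10, L[10]='j', prepend. Next row=LF[10]=12
  step 9: row=12, L[12]='g', prepend. Next row=LF[12]=9
  step 10: row=9, L[9]='g', prepend. Next row=LF[9]=8
  step 11: row=8, L[8]='j', prepend. Next row=LF[8]=11
  step 12: row=11, L[11]='a', prepend. Next row=LF[11]=2
  step 13: row=2, L[2]='a', prepend. Next row=LF[2]=1
Reversed output: aajggjiccedd$

Answer: aajggjiccedd$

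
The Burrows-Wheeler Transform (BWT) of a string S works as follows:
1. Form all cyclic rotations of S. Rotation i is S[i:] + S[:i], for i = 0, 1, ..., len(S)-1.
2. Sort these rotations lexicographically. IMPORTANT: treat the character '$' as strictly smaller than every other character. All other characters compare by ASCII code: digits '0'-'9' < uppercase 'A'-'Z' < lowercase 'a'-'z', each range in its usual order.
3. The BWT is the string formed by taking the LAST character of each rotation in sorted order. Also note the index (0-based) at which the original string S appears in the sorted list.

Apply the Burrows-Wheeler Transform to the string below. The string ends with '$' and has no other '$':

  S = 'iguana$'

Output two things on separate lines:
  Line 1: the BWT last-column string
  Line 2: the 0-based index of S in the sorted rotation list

All 7 rotations (rotation i = S[i:]+S[:i]):
  rot[0] = iguana$
  rot[1] = guana$i
  rot[2] = uana$ig
  rot[3] = ana$igu
  rot[4] = na$igua
  rot[5] = a$iguan
  rot[6] = $iguana
Sorted (with $ < everything):
  sorted[0] = $iguana  (last char: 'a')
  sorted[1] = a$iguan  (last char: 'n')
  sorted[2] = ana$igu  (last char: 'u')
  sorted[3] = guana$i  (last char: 'i')
  sorted[4] = iguana$  (last char: '$')
  sorted[5] = na$igua  (last char: 'a')
  sorted[6] = uana$ig  (last char: 'g')
Last column: anui$ag
Original string S is at sorted index 4

Answer: anui$ag
4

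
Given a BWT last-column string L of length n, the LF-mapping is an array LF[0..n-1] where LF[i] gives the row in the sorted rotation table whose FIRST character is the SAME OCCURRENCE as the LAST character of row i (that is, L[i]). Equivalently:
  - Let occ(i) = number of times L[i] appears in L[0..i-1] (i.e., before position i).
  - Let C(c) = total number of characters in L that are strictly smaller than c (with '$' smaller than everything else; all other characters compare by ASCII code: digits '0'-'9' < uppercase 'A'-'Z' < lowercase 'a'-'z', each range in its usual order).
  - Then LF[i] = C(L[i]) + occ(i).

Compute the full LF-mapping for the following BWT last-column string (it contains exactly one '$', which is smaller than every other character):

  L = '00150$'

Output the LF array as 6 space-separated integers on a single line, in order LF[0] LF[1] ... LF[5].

Char counts: '$':1, '0':3, '1':1, '5':1
C (first-col start): C('$')=0, C('0')=1, C('1')=4, C('5')=5
L[0]='0': occ=0, LF[0]=C('0')+0=1+0=1
L[1]='0': occ=1, LF[1]=C('0')+1=1+1=2
L[2]='1': occ=0, LF[2]=C('1')+0=4+0=4
L[3]='5': occ=0, LF[3]=C('5')+0=5+0=5
L[4]='0': occ=2, LF[4]=C('0')+2=1+2=3
L[5]='$': occ=0, LF[5]=C('$')+0=0+0=0

Answer: 1 2 4 5 3 0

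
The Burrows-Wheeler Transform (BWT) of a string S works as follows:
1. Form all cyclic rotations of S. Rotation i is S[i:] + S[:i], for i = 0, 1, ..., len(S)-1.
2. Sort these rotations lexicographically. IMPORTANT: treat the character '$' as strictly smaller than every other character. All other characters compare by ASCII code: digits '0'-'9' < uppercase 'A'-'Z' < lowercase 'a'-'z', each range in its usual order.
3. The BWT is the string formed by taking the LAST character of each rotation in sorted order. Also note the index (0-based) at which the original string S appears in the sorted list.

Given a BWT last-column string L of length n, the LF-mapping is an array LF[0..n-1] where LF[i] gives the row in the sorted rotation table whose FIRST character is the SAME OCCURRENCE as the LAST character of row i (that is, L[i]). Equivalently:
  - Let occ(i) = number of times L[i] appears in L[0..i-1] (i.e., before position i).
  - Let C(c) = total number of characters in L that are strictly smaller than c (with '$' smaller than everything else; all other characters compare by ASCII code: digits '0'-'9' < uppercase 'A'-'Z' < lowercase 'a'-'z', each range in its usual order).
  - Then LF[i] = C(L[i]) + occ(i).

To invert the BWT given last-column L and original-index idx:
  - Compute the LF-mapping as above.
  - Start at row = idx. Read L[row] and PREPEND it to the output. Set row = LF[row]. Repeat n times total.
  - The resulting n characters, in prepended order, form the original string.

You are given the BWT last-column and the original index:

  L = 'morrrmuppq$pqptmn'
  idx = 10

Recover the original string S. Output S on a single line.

Answer: qprmtrnupppqrmom$

Derivation:
LF mapping: 1 5 12 13 14 2 16 6 7 10 0 8 11 9 15 3 4
Walk LF starting at row 10, prepending L[row]:
  step 1: row=10, L[10]='$', prepend. Next row=LF[10]=0
  step 2: row=0, L[0]='m', prepend. Next row=LF[0]=1
  step 3: row=1, L[1]='o', prepend. Next row=LF[1]=5
  step 4: row=5, L[5]='m', prepend. Next row=LF[5]=2
  step 5: row=2, L[2]='r', prepend. Next row=LF[2]=12
  step 6: row=12, L[12]='q', prepend. Next row=LF[12]=11
  step 7: row=11, L[11]='p', prepend. Next row=LF[11]=8
  step 8: row=8, L[8]='p', prepend. Next row=LF[8]=7
  step 9: row=7, L[7]='p', prepend. Next row=LF[7]=6
  step 10: row=6, L[6]='u', prepend. Next row=LF[6]=16
  step 11: row=16, L[16]='n', prepend. Next row=LF[16]=4
  step 12: row=4, L[4]='r', prepend. Next row=LF[4]=14
  step 13: row=14, L[14]='t', prepend. Next row=LF[14]=15
  step 14: row=15, L[15]='m', prepend. Next row=LF[15]=3
  step 15: row=3, L[3]='r', prepend. Next row=LF[3]=13
  step 16: row=13, L[13]='p', prepend. Next row=LF[13]=9
  step 17: row=9, L[9]='q', prepend. Next row=LF[9]=10
Reversed output: qprmtrnupppqrmom$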